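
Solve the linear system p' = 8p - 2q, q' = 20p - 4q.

p(t) = -K_1e^(2t)sin(2t) + K_2e^(2t)cos(2t), q(t) = -3K_1e^(2t)sin(2t) + K_1e^(2t)cos(2t) + K_2e^(2t)sin(2t) + 3K_2e^(2t)cos(2t)

Coefficient matrix A = [[8, -2], [20, -4]].
Characteristic polynomial det(A - λI) = λ^2 - 4λ + 8 = 0.
Eigenvalues λ = 2 ± 2i (complex conjugate pair).
For λ=2+2i: an eigenvector is (0,1) - i(-1,-3) = (0 + i, 1 + 3i).
A real fundamental pair from Re and Im of e^((2+2i)t)v: X_1 = e^(2t)(cos(2t)·(0,1) + sin(2t)·(-1,-3)), X_2 = e^(2t)(sin(2t)·(0,1) - cos(2t)·(-1,-3)).
General solution: K_1X_1 + K_2X_2.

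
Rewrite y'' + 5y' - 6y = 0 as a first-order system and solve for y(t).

y(t) = C_1e^(t) + C_2e^(-6t)

Let x_1 = y, x_2 = y'. Then x_1' = x_2 and x_2' = 6x_1 - 5x_2.
A = [[0,1],[6,-5]]; det(A-λI) = λ^2 + 5λ - 6.
Eigenvalues λ = 1, -6 with eigenvectors (1,1), (1,-6).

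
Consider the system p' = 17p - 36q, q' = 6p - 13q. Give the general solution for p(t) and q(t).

Coefficient matrix A = [[17, -36], [6, -13]].
Characteristic polynomial det(A - λI) = λ^2 - 4λ - 5 = 0.
Eigenvalues λ = 5, -1.
For λ=5: (A-λI) row 1 is [12, -36], so an eigenvector is (3, 1).
For λ=-1: (A-λI) row 1 is [18, -36], so an eigenvector is (-2, -1).
General solution: c_1e^(5t)(3,1) + c_2e^(-t)(-2,-1).

p(t) = 3c_1e^(5t) - 2c_2e^(-t), q(t) = c_1e^(5t) - c_2e^(-t)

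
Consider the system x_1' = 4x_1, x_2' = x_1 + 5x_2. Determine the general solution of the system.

Coefficient matrix A = [[4, 0], [1, 5]].
Characteristic polynomial det(A - λI) = λ^2 - 9λ + 20 = 0.
Eigenvalues λ = 5, 4.
For λ=5: (A-λI) row 1 is [-1, 0], so an eigenvector is (0, -1).
For λ=4: (A-λI) row 2 is [1, 1], so an eigenvector is (-1, 1).
General solution: K_1e^(5t)(0,-1) + K_2e^(4t)(-1,1).

x_1(t) = -K_2e^(4t), x_2(t) = -K_1e^(5t) + K_2e^(4t)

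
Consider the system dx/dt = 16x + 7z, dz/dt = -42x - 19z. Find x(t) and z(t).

Coefficient matrix A = [[16, 7], [-42, -19]].
Characteristic polynomial det(A - λI) = λ^2 + 3λ - 10 = 0.
Eigenvalues λ = -5, 2.
For λ=-5: (A-λI) row 1 is [21, 7], so an eigenvector is (1, -3).
For λ=2: (A-λI) row 1 is [14, 7], so an eigenvector is (-1, 2).
General solution: K_1e^(-5t)(1,-3) + K_2e^(2t)(-1,2).

x(t) = K_1e^(-5t) - K_2e^(2t), z(t) = -3K_1e^(-5t) + 2K_2e^(2t)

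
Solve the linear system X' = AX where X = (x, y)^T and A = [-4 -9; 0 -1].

x(t) = -3C_1e^(-t) + C_2e^(-4t), y(t) = C_1e^(-t)

Coefficient matrix A = [[-4, -9], [0, -1]].
Characteristic polynomial det(A - λI) = λ^2 + 5λ + 4 = 0.
Eigenvalues λ = -1, -4.
For λ=-1: (A-λI) row 1 is [-3, -9], so an eigenvector is (-3, 1).
For λ=-4: (A-λI) row 1 is [0, -9], so an eigenvector is (1, 0).
General solution: C_1e^(-t)(-3,1) + C_2e^(-4t)(1,0).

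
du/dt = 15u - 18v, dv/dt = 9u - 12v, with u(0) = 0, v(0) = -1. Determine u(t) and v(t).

Coefficient matrix A = [[15, -18], [9, -12]].
Characteristic polynomial det(A - λI) = λ^2 - 3λ - 18 = 0.
Eigenvalues λ = -3, 6.
For λ=-3: (A-λI) row 1 is [18, -18], so an eigenvector is (1, 1).
For λ=6: (A-λI) row 1 is [9, -18], so an eigenvector is (2, 1).
General solution: C_1e^(-3t)(1,1) + C_2e^(6t)(2,1).
Applying u(0)=0, v(0)=-1 gives C_1=-2, C_2=1.

u(t) = 2e^(6t) - 2e^(-3t), v(t) = e^(6t) - 2e^(-3t)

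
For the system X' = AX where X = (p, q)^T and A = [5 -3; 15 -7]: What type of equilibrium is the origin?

stable spiral

A = [[5,-3],[15,-7]]; det(A-λI) = λ^2 + 2λ + 10.
λ = -1 ± 3i: negative real part.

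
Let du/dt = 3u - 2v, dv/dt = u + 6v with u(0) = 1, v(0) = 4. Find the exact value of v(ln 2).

208

A = [[3,-2],[1,6]]; eigenvalues λ = 4, 5.
Eigenvectors: (-2,1) for λ=4, (-1,1) for λ=5.
From the initial condition, c_1 = -5, c_2 = 9.
v(ln 2) = (-5)(2^4)(1) + (9)(2^5)(1) = 208.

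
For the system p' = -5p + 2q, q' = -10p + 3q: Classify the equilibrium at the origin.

A = [[-5,2],[-10,3]]; det(A-λI) = λ^2 + 2λ + 5.
λ = -1 ± 2i: negative real part.

stable spiral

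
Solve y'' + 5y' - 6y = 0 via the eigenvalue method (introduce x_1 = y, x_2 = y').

y(t) = C_1e^(-6t) + C_2e^(t)

Let x_1 = y, x_2 = y'. Then x_1' = x_2 and x_2' = 6x_1 - 5x_2.
A = [[0,1],[6,-5]]; det(A-λI) = λ^2 + 5λ - 6.
Eigenvalues λ = -6, 1 with eigenvectors (1,-6), (1,1).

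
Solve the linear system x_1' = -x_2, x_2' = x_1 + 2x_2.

x_1(t) = -K_1e^(t) - K_2te^(t) - K_2e^(t), x_2(t) = K_1e^(t) + K_2te^(t) + 2K_2e^(t)

Coefficient matrix A = [[0, -1], [1, 2]].
Characteristic polynomial det(A - λI) = λ^2 - 2λ + 1 = 0.
Single eigenvalue λ = 1 with algebraic multiplicity 2.
Eigenvector v = (-1,1); generalized eigenvector w with (A-λI)w=v is (-1,2).
General solution: e^(t)[K_1·v + K_2·(t·v + w)].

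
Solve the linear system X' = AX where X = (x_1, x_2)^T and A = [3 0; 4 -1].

Coefficient matrix A = [[3, 0], [4, -1]].
Characteristic polynomial det(A - λI) = λ^2 - 2λ - 3 = 0.
Eigenvalues λ = -1, 3.
For λ=-1: (A-λI) row 1 is [4, 0], so an eigenvector is (0, -1).
For λ=3: (A-λI) row 2 is [4, -4], so an eigenvector is (1, 1).
General solution: K_1e^(-t)(0,-1) + K_2e^(3t)(1,1).

x_1(t) = K_2e^(3t), x_2(t) = -K_1e^(-t) + K_2e^(3t)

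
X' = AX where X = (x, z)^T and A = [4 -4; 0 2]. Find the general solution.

x(t) = -2K_1e^(2t) + K_2e^(4t), z(t) = -K_1e^(2t)

Coefficient matrix A = [[4, -4], [0, 2]].
Characteristic polynomial det(A - λI) = λ^2 - 6λ + 8 = 0.
Eigenvalues λ = 2, 4.
For λ=2: (A-λI) row 1 is [2, -4], so an eigenvector is (-2, -1).
For λ=4: (A-λI) row 1 is [0, -4], so an eigenvector is (1, 0).
General solution: K_1e^(2t)(-2,-1) + K_2e^(4t)(1,0).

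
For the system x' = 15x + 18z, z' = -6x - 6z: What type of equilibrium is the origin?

unstable node

A = [[15,18],[-6,-6]]; det(A-λI) = λ^2 - 9λ + 18.
λ = 3, 6: both positive.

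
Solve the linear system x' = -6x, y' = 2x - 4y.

x(t) = -K_2e^(-6t), y(t) = K_1e^(-4t) + K_2e^(-6t)

Coefficient matrix A = [[-6, 0], [2, -4]].
Characteristic polynomial det(A - λI) = λ^2 + 10λ + 24 = 0.
Eigenvalues λ = -4, -6.
For λ=-4: (A-λI) row 1 is [-2, 0], so an eigenvector is (0, 1).
For λ=-6: (A-λI) row 2 is [2, 2], so an eigenvector is (-1, 1).
General solution: K_1e^(-4t)(0,1) + K_2e^(-6t)(-1,1).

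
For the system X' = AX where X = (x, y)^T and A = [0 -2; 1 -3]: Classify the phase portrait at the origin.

stable node

A = [[0,-2],[1,-3]]; det(A-λI) = λ^2 + 3λ + 2.
λ = -1, -2: both negative.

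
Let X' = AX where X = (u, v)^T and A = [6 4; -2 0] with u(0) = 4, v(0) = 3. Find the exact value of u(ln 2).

184

A = [[6,4],[-2,0]]; eigenvalues λ = 4, 2.
Eigenvectors: (2,-1) for λ=4, (-1,1) for λ=2.
From the initial condition, c_1 = 7, c_2 = 10.
u(ln 2) = (7)(2^4)(2) + (10)(2^2)(-1) = 184.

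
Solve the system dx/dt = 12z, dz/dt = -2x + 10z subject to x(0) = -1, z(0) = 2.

Coefficient matrix A = [[0, 12], [-2, 10]].
Characteristic polynomial det(A - λI) = λ^2 - 10λ + 24 = 0.
Eigenvalues λ = 4, 6.
For λ=4: (A-λI) row 1 is [-4, 12], so an eigenvector is (3, 1).
For λ=6: (A-λI) row 1 is [-6, 12], so an eigenvector is (2, 1).
General solution: K_1e^(4t)(3,1) + K_2e^(6t)(2,1).
Applying x(0)=-1, z(0)=2 gives K_1=-5, K_2=7.

x(t) = 14e^(6t) - 15e^(4t), z(t) = 7e^(6t) - 5e^(4t)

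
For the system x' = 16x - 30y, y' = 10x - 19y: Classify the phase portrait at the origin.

saddle

A = [[16,-30],[10,-19]]; det(A-λI) = λ^2 + 3λ - 4.
λ = -4, 1: opposite signs.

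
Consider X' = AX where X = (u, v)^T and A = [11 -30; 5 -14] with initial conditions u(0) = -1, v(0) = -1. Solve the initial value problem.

Coefficient matrix A = [[11, -30], [5, -14]].
Characteristic polynomial det(A - λI) = λ^2 + 3λ - 4 = 0.
Eigenvalues λ = -4, 1.
For λ=-4: (A-λI) row 1 is [15, -30], so an eigenvector is (-2, -1).
For λ=1: (A-λI) row 1 is [10, -30], so an eigenvector is (-3, -1).
General solution: c_1e^(-4t)(-2,-1) + c_2e^(t)(-3,-1).
Applying u(0)=-1, v(0)=-1 gives c_1=2, c_2=-1.

u(t) = 3e^(t) - 4e^(-4t), v(t) = e^(t) - 2e^(-4t)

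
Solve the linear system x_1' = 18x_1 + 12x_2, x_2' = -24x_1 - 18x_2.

Coefficient matrix A = [[18, 12], [-24, -18]].
Characteristic polynomial det(A - λI) = λ^2 - 36 = 0.
Eigenvalues λ = -6, 6.
For λ=-6: (A-λI) row 1 is [24, 12], so an eigenvector is (1, -2).
For λ=6: (A-λI) row 1 is [12, 12], so an eigenvector is (1, -1).
General solution: C_1e^(-6t)(1,-2) + C_2e^(6t)(1,-1).

x_1(t) = C_1e^(-6t) + C_2e^(6t), x_2(t) = -2C_1e^(-6t) - C_2e^(6t)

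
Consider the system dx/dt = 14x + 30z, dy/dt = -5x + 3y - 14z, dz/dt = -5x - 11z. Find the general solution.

Coefficient matrix A = [[14, 0, 30], [-5, 3, -14], [-5, 0, -11]].
det(A - λI) = 0 gives eigenvalues λ = -1, 3, 4.
For λ=-1: eigenvector (-2,1,1).
For λ=3: eigenvector (0,1,0).
For λ=4: eigenvector (-3,1,1).
General solution: C_1e^(-t)(-2,1,1) + C_2e^(3t)(0,1,0) + C_3e^(4t)(-3,1,1).

x(t) = -2C_1e^(-t) - 3C_3e^(4t), y(t) = C_1e^(-t) + C_2e^(3t) + C_3e^(4t), z(t) = C_1e^(-t) + C_3e^(4t)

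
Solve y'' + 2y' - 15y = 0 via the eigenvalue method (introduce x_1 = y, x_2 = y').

y(t) = c_1e^(3t) + c_2e^(-5t)

Let x_1 = y, x_2 = y'. Then x_1' = x_2 and x_2' = 15x_1 - 2x_2.
A = [[0,1],[15,-2]]; det(A-λI) = λ^2 + 2λ - 15.
Eigenvalues λ = 3, -5 with eigenvectors (1,3), (1,-5).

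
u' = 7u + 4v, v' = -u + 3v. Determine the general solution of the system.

u(t) = 2C_1e^(5t) + 2C_2te^(5t) + C_2e^(5t), v(t) = -C_1e^(5t) - C_2te^(5t)

Coefficient matrix A = [[7, 4], [-1, 3]].
Characteristic polynomial det(A - λI) = λ^2 - 10λ + 25 = 0.
Single eigenvalue λ = 5 with algebraic multiplicity 2.
Eigenvector v = (2,-1); generalized eigenvector w with (A-λI)w=v is (1,0).
General solution: e^(5t)[C_1·v + C_2·(t·v + w)].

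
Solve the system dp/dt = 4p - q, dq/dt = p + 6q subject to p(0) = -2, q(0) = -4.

Coefficient matrix A = [[4, -1], [1, 6]].
Characteristic polynomial det(A - λI) = λ^2 - 10λ + 25 = 0.
Single eigenvalue λ = 5 with algebraic multiplicity 2.
Eigenvector v = (-1,1); generalized eigenvector w with (A-λI)w=v is (3,-2).
General solution: e^(5t)[K_1·v + K_2·(t·v + w)].
Applying p(0)=-2, q(0)=-4 gives K_1=-16, K_2=-6.

p(t) = 6te^(5t) - 2e^(5t), q(t) = -6te^(5t) - 4e^(5t)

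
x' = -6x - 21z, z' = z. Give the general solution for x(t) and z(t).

Coefficient matrix A = [[-6, -21], [0, 1]].
Characteristic polynomial det(A - λI) = λ^2 + 5λ - 6 = 0.
Eigenvalues λ = 1, -6.
For λ=1: (A-λI) row 1 is [-7, -21], so an eigenvector is (3, -1).
For λ=-6: (A-λI) row 1 is [0, -21], so an eigenvector is (-1, 0).
General solution: K_1e^(t)(3,-1) + K_2e^(-6t)(-1,0).

x(t) = 3K_1e^(t) - K_2e^(-6t), z(t) = -K_1e^(t)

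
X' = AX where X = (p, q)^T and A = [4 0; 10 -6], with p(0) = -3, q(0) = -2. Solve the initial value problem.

p(t) = -3e^(4t), q(t) = -3e^(4t) + e^(-6t)

Coefficient matrix A = [[4, 0], [10, -6]].
Characteristic polynomial det(A - λI) = λ^2 + 2λ - 24 = 0.
Eigenvalues λ = 4, -6.
For λ=4: (A-λI) row 2 is [10, -10], so an eigenvector is (1, 1).
For λ=-6: (A-λI) row 1 is [10, 0], so an eigenvector is (0, -1).
General solution: K_1e^(4t)(1,1) + K_2e^(-6t)(0,-1).
Applying p(0)=-3, q(0)=-2 gives K_1=-3, K_2=-1.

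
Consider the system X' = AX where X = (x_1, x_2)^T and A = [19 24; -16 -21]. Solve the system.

x_1(t) = c_1e^(-5t) + 3c_2e^(3t), x_2(t) = -c_1e^(-5t) - 2c_2e^(3t)

Coefficient matrix A = [[19, 24], [-16, -21]].
Characteristic polynomial det(A - λI) = λ^2 + 2λ - 15 = 0.
Eigenvalues λ = -5, 3.
For λ=-5: (A-λI) row 1 is [24, 24], so an eigenvector is (1, -1).
For λ=3: (A-λI) row 1 is [16, 24], so an eigenvector is (3, -2).
General solution: c_1e^(-5t)(1,-1) + c_2e^(3t)(3,-2).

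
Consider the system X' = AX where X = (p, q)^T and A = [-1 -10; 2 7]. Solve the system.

p(t) = K_1e^(3t)sin(2t) + 2K_1e^(3t)cos(2t) + 2K_2e^(3t)sin(2t) - K_2e^(3t)cos(2t), q(t) = -K_1e^(3t)cos(2t) - K_2e^(3t)sin(2t)

Coefficient matrix A = [[-1, -10], [2, 7]].
Characteristic polynomial det(A - λI) = λ^2 - 6λ + 13 = 0.
Eigenvalues λ = 3 ± 2i (complex conjugate pair).
For λ=3+2i: an eigenvector is (2,-1) - i(1,0) = (2 - i, -1).
A real fundamental pair from Re and Im of e^((3+2i)t)v: X_1 = e^(3t)(cos(2t)·(2,-1) + sin(2t)·(1,0)), X_2 = e^(3t)(sin(2t)·(2,-1) - cos(2t)·(1,0)).
General solution: K_1X_1 + K_2X_2.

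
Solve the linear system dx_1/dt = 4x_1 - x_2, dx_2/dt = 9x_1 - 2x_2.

x_1(t) = C_1e^(t) + C_2te^(t), x_2(t) = 3C_1e^(t) + 3C_2te^(t) - C_2e^(t)

Coefficient matrix A = [[4, -1], [9, -2]].
Characteristic polynomial det(A - λI) = λ^2 - 2λ + 1 = 0.
Single eigenvalue λ = 1 with algebraic multiplicity 2.
Eigenvector v = (1,3); generalized eigenvector w with (A-λI)w=v is (0,-1).
General solution: e^(t)[C_1·v + C_2·(t·v + w)].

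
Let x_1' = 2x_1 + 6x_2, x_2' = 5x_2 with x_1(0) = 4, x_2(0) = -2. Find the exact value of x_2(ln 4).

-2048

A = [[2,6],[0,5]]; eigenvalues λ = 5, 2.
Eigenvectors: (2,1) for λ=5, (1,0) for λ=2.
From the initial condition, c_1 = -2, c_2 = 8.
x_2(ln 4) = (-2)(4^5)(1) + (8)(4^2)(0) = -2048.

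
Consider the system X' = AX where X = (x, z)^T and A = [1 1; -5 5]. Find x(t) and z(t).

x(t) = c_1e^(3t)cos(t) + c_2e^(3t)sin(t), z(t) = -c_1e^(3t)sin(t) + 2c_1e^(3t)cos(t) + 2c_2e^(3t)sin(t) + c_2e^(3t)cos(t)

Coefficient matrix A = [[1, 1], [-5, 5]].
Characteristic polynomial det(A - λI) = λ^2 - 6λ + 10 = 0.
Eigenvalues λ = 3 ± i (complex conjugate pair).
For λ=3+i: an eigenvector is (1,2) - i(0,-1) = (1, 2 + i).
A real fundamental pair from Re and Im of e^((3+i)t)v: X_1 = e^(3t)(cos(t)·(1,2) + sin(t)·(0,-1)), X_2 = e^(3t)(sin(t)·(1,2) - cos(t)·(0,-1)).
General solution: c_1X_1 + c_2X_2.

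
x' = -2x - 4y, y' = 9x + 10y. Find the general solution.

Coefficient matrix A = [[-2, -4], [9, 10]].
Characteristic polynomial det(A - λI) = λ^2 - 8λ + 16 = 0.
Single eigenvalue λ = 4 with algebraic multiplicity 2.
Eigenvector v = (-2,3); generalized eigenvector w with (A-λI)w=v is (-1,2).
General solution: e^(4t)[C_1·v + C_2·(t·v + w)].

x(t) = -2C_1e^(4t) - 2C_2te^(4t) - C_2e^(4t), y(t) = 3C_1e^(4t) + 3C_2te^(4t) + 2C_2e^(4t)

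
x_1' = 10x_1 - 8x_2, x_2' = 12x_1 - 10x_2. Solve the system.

Coefficient matrix A = [[10, -8], [12, -10]].
Characteristic polynomial det(A - λI) = λ^2 - 4 = 0.
Eigenvalues λ = 2, -2.
For λ=2: (A-λI) row 1 is [8, -8], so an eigenvector is (-1, -1).
For λ=-2: (A-λI) row 1 is [12, -8], so an eigenvector is (-2, -3).
General solution: K_1e^(2t)(-1,-1) + K_2e^(-2t)(-2,-3).

x_1(t) = -K_1e^(2t) - 2K_2e^(-2t), x_2(t) = -K_1e^(2t) - 3K_2e^(-2t)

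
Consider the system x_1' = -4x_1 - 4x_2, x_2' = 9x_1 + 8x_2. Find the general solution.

x_1(t) = 2K_1e^(2t) + 2K_2te^(2t) + K_2e^(2t), x_2(t) = -3K_1e^(2t) - 3K_2te^(2t) - 2K_2e^(2t)

Coefficient matrix A = [[-4, -4], [9, 8]].
Characteristic polynomial det(A - λI) = λ^2 - 4λ + 4 = 0.
Single eigenvalue λ = 2 with algebraic multiplicity 2.
Eigenvector v = (2,-3); generalized eigenvector w with (A-λI)w=v is (1,-2).
General solution: e^(2t)[K_1·v + K_2·(t·v + w)].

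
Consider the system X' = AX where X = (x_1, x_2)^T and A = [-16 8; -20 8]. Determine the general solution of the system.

x_1(t) = K_1e^(-4t)sin(4t) - K_1e^(-4t)cos(4t) - K_2e^(-4t)sin(4t) - K_2e^(-4t)cos(4t), x_2(t) = 2K_1e^(-4t)sin(4t) - K_1e^(-4t)cos(4t) - K_2e^(-4t)sin(4t) - 2K_2e^(-4t)cos(4t)

Coefficient matrix A = [[-16, 8], [-20, 8]].
Characteristic polynomial det(A - λI) = λ^2 + 8λ + 32 = 0.
Eigenvalues λ = -4 ± 4i (complex conjugate pair).
For λ=-4+4i: an eigenvector is (-1,-1) - i(1,2) = (-1 - i, -1 - 2i).
A real fundamental pair from Re and Im of e^((-4+4i)t)v: X_1 = e^(-4t)(cos(4t)·(-1,-1) + sin(4t)·(1,2)), X_2 = e^(-4t)(sin(4t)·(-1,-1) - cos(4t)·(1,2)).
General solution: K_1X_1 + K_2X_2.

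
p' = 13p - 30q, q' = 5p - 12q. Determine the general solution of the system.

p(t) = 2c_1e^(-2t) + 3c_2e^(3t), q(t) = c_1e^(-2t) + c_2e^(3t)

Coefficient matrix A = [[13, -30], [5, -12]].
Characteristic polynomial det(A - λI) = λ^2 - λ - 6 = 0.
Eigenvalues λ = -2, 3.
For λ=-2: (A-λI) row 1 is [15, -30], so an eigenvector is (2, 1).
For λ=3: (A-λI) row 1 is [10, -30], so an eigenvector is (3, 1).
General solution: c_1e^(-2t)(2,1) + c_2e^(3t)(3,1).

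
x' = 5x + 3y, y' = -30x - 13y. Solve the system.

x(t) = -c_1e^(-4t)cos(3t) - c_2e^(-4t)sin(3t), y(t) = c_1e^(-4t)sin(3t) + 3c_1e^(-4t)cos(3t) + 3c_2e^(-4t)sin(3t) - c_2e^(-4t)cos(3t)

Coefficient matrix A = [[5, 3], [-30, -13]].
Characteristic polynomial det(A - λI) = λ^2 + 8λ + 25 = 0.
Eigenvalues λ = -4 ± 3i (complex conjugate pair).
For λ=-4+3i: an eigenvector is (-1,3) - i(0,1) = (-1, 3 - i).
A real fundamental pair from Re and Im of e^((-4+3i)t)v: X_1 = e^(-4t)(cos(3t)·(-1,3) + sin(3t)·(0,1)), X_2 = e^(-4t)(sin(3t)·(-1,3) - cos(3t)·(0,1)).
General solution: c_1X_1 + c_2X_2.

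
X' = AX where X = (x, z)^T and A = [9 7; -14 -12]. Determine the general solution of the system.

Coefficient matrix A = [[9, 7], [-14, -12]].
Characteristic polynomial det(A - λI) = λ^2 + 3λ - 10 = 0.
Eigenvalues λ = 2, -5.
For λ=2: (A-λI) row 1 is [7, 7], so an eigenvector is (1, -1).
For λ=-5: (A-λI) row 1 is [14, 7], so an eigenvector is (-1, 2).
General solution: K_1e^(2t)(1,-1) + K_2e^(-5t)(-1,2).

x(t) = K_1e^(2t) - K_2e^(-5t), z(t) = -K_1e^(2t) + 2K_2e^(-5t)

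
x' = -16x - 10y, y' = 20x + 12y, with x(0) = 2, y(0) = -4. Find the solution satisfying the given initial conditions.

x(t) = 6e^(-2t)sin(2t) + 2e^(-2t)cos(2t), y(t) = -8e^(-2t)sin(2t) - 4e^(-2t)cos(2t)

Coefficient matrix A = [[-16, -10], [20, 12]].
Characteristic polynomial det(A - λI) = λ^2 + 4λ + 8 = 0.
Eigenvalues λ = -2 ± 2i (complex conjugate pair).
For λ=-2+2i: an eigenvector is (1,-1) - i(-2,3) = (1 + 2i, -1 - 3i).
A real fundamental pair from Re and Im of e^((-2+2i)t)v: X_1 = e^(-2t)(cos(2t)·(1,-1) + sin(2t)·(-2,3)), X_2 = e^(-2t)(sin(2t)·(1,-1) - cos(2t)·(-2,3)).
General solution: C_1X_1 + C_2X_2.
Applying x(0)=2, y(0)=-4 gives C_1=-2, C_2=2.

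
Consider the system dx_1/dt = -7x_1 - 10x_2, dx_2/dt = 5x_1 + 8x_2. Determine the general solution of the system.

x_1(t) = -2C_1e^(-2t) - C_2e^(3t), x_2(t) = C_1e^(-2t) + C_2e^(3t)

Coefficient matrix A = [[-7, -10], [5, 8]].
Characteristic polynomial det(A - λI) = λ^2 - λ - 6 = 0.
Eigenvalues λ = -2, 3.
For λ=-2: (A-λI) row 1 is [-5, -10], so an eigenvector is (-2, 1).
For λ=3: (A-λI) row 1 is [-10, -10], so an eigenvector is (-1, 1).
General solution: C_1e^(-2t)(-2,1) + C_2e^(3t)(-1,1).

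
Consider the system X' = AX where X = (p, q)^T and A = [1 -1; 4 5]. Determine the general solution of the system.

p(t) = c_1e^(3t) + c_2te^(3t), q(t) = -2c_1e^(3t) - 2c_2te^(3t) - c_2e^(3t)

Coefficient matrix A = [[1, -1], [4, 5]].
Characteristic polynomial det(A - λI) = λ^2 - 6λ + 9 = 0.
Single eigenvalue λ = 3 with algebraic multiplicity 2.
Eigenvector v = (1,-2); generalized eigenvector w with (A-λI)w=v is (0,-1).
General solution: e^(3t)[c_1·v + c_2·(t·v + w)].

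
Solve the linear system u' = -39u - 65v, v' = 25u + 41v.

u(t) = 2K_1e^(t)sin(5t) + 3K_1e^(t)cos(5t) + 3K_2e^(t)sin(5t) - 2K_2e^(t)cos(5t), v(t) = -K_1e^(t)sin(5t) - 2K_1e^(t)cos(5t) - 2K_2e^(t)sin(5t) + K_2e^(t)cos(5t)

Coefficient matrix A = [[-39, -65], [25, 41]].
Characteristic polynomial det(A - λI) = λ^2 - 2λ + 26 = 0.
Eigenvalues λ = 1 ± 5i (complex conjugate pair).
For λ=1+5i: an eigenvector is (3,-2) - i(2,-1) = (3 - 2i, -2 + i).
A real fundamental pair from Re and Im of e^((1+5i)t)v: X_1 = e^(t)(cos(5t)·(3,-2) + sin(5t)·(2,-1)), X_2 = e^(t)(sin(5t)·(3,-2) - cos(5t)·(2,-1)).
General solution: K_1X_1 + K_2X_2.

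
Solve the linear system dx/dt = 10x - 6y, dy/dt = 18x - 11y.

x(t) = -2K_1e^(t) + K_2e^(-2t), y(t) = -3K_1e^(t) + 2K_2e^(-2t)

Coefficient matrix A = [[10, -6], [18, -11]].
Characteristic polynomial det(A - λI) = λ^2 + λ - 2 = 0.
Eigenvalues λ = 1, -2.
For λ=1: (A-λI) row 1 is [9, -6], so an eigenvector is (-2, -3).
For λ=-2: (A-λI) row 1 is [12, -6], so an eigenvector is (1, 2).
General solution: K_1e^(t)(-2,-3) + K_2e^(-2t)(1,2).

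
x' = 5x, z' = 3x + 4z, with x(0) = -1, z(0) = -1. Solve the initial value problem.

Coefficient matrix A = [[5, 0], [3, 4]].
Characteristic polynomial det(A - λI) = λ^2 - 9λ + 20 = 0.
Eigenvalues λ = 4, 5.
For λ=4: (A-λI) row 1 is [1, 0], so an eigenvector is (0, 1).
For λ=5: (A-λI) row 2 is [3, -1], so an eigenvector is (1, 3).
General solution: C_1e^(4t)(0,1) + C_2e^(5t)(1,3).
Applying x(0)=-1, z(0)=-1 gives C_1=2, C_2=-1.

x(t) = -e^(5t), z(t) = -3e^(5t) + 2e^(4t)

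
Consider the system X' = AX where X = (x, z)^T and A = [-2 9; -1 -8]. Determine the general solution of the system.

Coefficient matrix A = [[-2, 9], [-1, -8]].
Characteristic polynomial det(A - λI) = λ^2 + 10λ + 25 = 0.
Single eigenvalue λ = -5 with algebraic multiplicity 2.
Eigenvector v = (-3,1); generalized eigenvector w with (A-λI)w=v is (-1,0).
General solution: e^(-5t)[C_1·v + C_2·(t·v + w)].

x(t) = -3C_1e^(-5t) - 3C_2te^(-5t) - C_2e^(-5t), z(t) = C_1e^(-5t) + C_2te^(-5t)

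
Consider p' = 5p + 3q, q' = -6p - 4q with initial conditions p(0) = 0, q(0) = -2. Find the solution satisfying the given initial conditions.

p(t) = -2e^(2t) + 2e^(-t), q(t) = 2e^(2t) - 4e^(-t)

Coefficient matrix A = [[5, 3], [-6, -4]].
Characteristic polynomial det(A - λI) = λ^2 - λ - 2 = 0.
Eigenvalues λ = -1, 2.
For λ=-1: (A-λI) row 1 is [6, 3], so an eigenvector is (-1, 2).
For λ=2: (A-λI) row 1 is [3, 3], so an eigenvector is (-1, 1).
General solution: c_1e^(-t)(-1,2) + c_2e^(2t)(-1,1).
Applying p(0)=0, q(0)=-2 gives c_1=-2, c_2=2.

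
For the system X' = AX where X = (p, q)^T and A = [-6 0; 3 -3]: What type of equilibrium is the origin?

stable node

A = [[-6,0],[3,-3]]; det(A-λI) = λ^2 + 9λ + 18.
λ = -6, -3: both negative.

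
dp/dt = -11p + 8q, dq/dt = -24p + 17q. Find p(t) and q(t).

Coefficient matrix A = [[-11, 8], [-24, 17]].
Characteristic polynomial det(A - λI) = λ^2 - 6λ + 5 = 0.
Eigenvalues λ = 5, 1.
For λ=5: (A-λI) row 1 is [-16, 8], so an eigenvector is (1, 2).
For λ=1: (A-λI) row 1 is [-12, 8], so an eigenvector is (2, 3).
General solution: C_1e^(5t)(1,2) + C_2e^(t)(2,3).

p(t) = C_1e^(5t) + 2C_2e^(t), q(t) = 2C_1e^(5t) + 3C_2e^(t)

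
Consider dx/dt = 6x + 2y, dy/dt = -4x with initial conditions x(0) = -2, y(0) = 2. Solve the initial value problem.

Coefficient matrix A = [[6, 2], [-4, 0]].
Characteristic polynomial det(A - λI) = λ^2 - 6λ + 8 = 0.
Eigenvalues λ = 2, 4.
For λ=2: (A-λI) row 1 is [4, 2], so an eigenvector is (1, -2).
For λ=4: (A-λI) row 1 is [2, 2], so an eigenvector is (-1, 1).
General solution: K_1e^(2t)(1,-2) + K_2e^(4t)(-1,1).
Applying x(0)=-2, y(0)=2 gives K_1=0, K_2=2.

x(t) = -2e^(4t), y(t) = 2e^(4t)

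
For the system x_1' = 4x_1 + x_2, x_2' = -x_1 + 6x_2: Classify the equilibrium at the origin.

unstable improper node

A = [[4,1],[-1,6]]; det(A-λI) = λ^2 - 10λ + 25.
repeated λ = 5 with a single eigenvector.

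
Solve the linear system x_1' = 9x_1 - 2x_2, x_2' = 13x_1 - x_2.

x_1(t) = -C_1e^(4t)sin(t) - C_1e^(4t)cos(t) - C_2e^(4t)sin(t) + C_2e^(4t)cos(t), x_2(t) = -3C_1e^(4t)sin(t) - 2C_1e^(4t)cos(t) - 2C_2e^(4t)sin(t) + 3C_2e^(4t)cos(t)

Coefficient matrix A = [[9, -2], [13, -1]].
Characteristic polynomial det(A - λI) = λ^2 - 8λ + 17 = 0.
Eigenvalues λ = 4 ± i (complex conjugate pair).
For λ=4+i: an eigenvector is (-1,-2) - i(-1,-3) = (-1 + i, -2 + 3i).
A real fundamental pair from Re and Im of e^((4+i)t)v: X_1 = e^(4t)(cos(t)·(-1,-2) + sin(t)·(-1,-3)), X_2 = e^(4t)(sin(t)·(-1,-2) - cos(t)·(-1,-3)).
General solution: C_1X_1 + C_2X_2.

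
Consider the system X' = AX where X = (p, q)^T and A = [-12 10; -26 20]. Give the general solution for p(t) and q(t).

p(t) = K_1e^(4t)sin(2t) - 2K_1e^(4t)cos(2t) - 2K_2e^(4t)sin(2t) - K_2e^(4t)cos(2t), q(t) = 2K_1e^(4t)sin(2t) - 3K_1e^(4t)cos(2t) - 3K_2e^(4t)sin(2t) - 2K_2e^(4t)cos(2t)

Coefficient matrix A = [[-12, 10], [-26, 20]].
Characteristic polynomial det(A - λI) = λ^2 - 8λ + 20 = 0.
Eigenvalues λ = 4 ± 2i (complex conjugate pair).
For λ=4+2i: an eigenvector is (-2,-3) - i(1,2) = (-2 - i, -3 - 2i).
A real fundamental pair from Re and Im of e^((4+2i)t)v: X_1 = e^(4t)(cos(2t)·(-2,-3) + sin(2t)·(1,2)), X_2 = e^(4t)(sin(2t)·(-2,-3) - cos(2t)·(1,2)).
General solution: K_1X_1 + K_2X_2.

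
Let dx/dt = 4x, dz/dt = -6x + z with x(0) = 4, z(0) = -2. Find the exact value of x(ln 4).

A = [[4,0],[-6,1]]; eigenvalues λ = 4, 1.
Eigenvectors: (1,-2) for λ=4, (0,-1) for λ=1.
From the initial condition, c_1 = 4, c_2 = -6.
x(ln 4) = (4)(4^4)(1) + (-6)(4^1)(0) = 1024.

1024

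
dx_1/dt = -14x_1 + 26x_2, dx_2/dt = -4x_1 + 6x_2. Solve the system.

x_1(t) = -2K_1e^(-4t)sin(2t) + 3K_1e^(-4t)cos(2t) + 3K_2e^(-4t)sin(2t) + 2K_2e^(-4t)cos(2t), x_2(t) = -K_1e^(-4t)sin(2t) + K_1e^(-4t)cos(2t) + K_2e^(-4t)sin(2t) + K_2e^(-4t)cos(2t)

Coefficient matrix A = [[-14, 26], [-4, 6]].
Characteristic polynomial det(A - λI) = λ^2 + 8λ + 20 = 0.
Eigenvalues λ = -4 ± 2i (complex conjugate pair).
For λ=-4+2i: an eigenvector is (3,1) - i(-2,-1) = (3 + 2i, 1 + i).
A real fundamental pair from Re and Im of e^((-4+2i)t)v: X_1 = e^(-4t)(cos(2t)·(3,1) + sin(2t)·(-2,-1)), X_2 = e^(-4t)(sin(2t)·(3,1) - cos(2t)·(-2,-1)).
General solution: K_1X_1 + K_2X_2.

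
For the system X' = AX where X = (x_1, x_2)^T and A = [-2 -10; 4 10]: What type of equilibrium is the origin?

unstable spiral

A = [[-2,-10],[4,10]]; det(A-λI) = λ^2 - 8λ + 20.
λ = 4 ± 2i: positive real part.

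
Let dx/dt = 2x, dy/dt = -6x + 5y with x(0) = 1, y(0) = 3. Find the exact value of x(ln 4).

16

A = [[2,0],[-6,5]]; eigenvalues λ = 2, 5.
Eigenvectors: (1,2) for λ=2, (0,1) for λ=5.
From the initial condition, c_1 = 1, c_2 = 1.
x(ln 4) = (1)(4^2)(1) + (1)(4^5)(0) = 16.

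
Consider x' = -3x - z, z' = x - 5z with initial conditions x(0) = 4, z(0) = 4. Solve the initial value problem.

Coefficient matrix A = [[-3, -1], [1, -5]].
Characteristic polynomial det(A - λI) = λ^2 + 8λ + 16 = 0.
Single eigenvalue λ = -4 with algebraic multiplicity 2.
Eigenvector v = (-1,-1); generalized eigenvector w with (A-λI)w=v is (1,2).
General solution: e^(-4t)[c_1·v + c_2·(t·v + w)].
Applying x(0)=4, z(0)=4 gives c_1=-4, c_2=0.

x(t) = 4e^(-4t), z(t) = 4e^(-4t)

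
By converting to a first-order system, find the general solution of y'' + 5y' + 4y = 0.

Let x_1 = y, x_2 = y'. Then x_1' = x_2 and x_2' = -4x_1 - 5x_2.
A = [[0,1],[-4,-5]]; det(A-λI) = λ^2 + 5λ + 4.
Eigenvalues λ = -1, -4 with eigenvectors (1,-1), (1,-4).

y(t) = C_1e^(-t) + C_2e^(-4t)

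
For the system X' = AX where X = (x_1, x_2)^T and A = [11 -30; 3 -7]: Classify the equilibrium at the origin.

A = [[11,-30],[3,-7]]; det(A-λI) = λ^2 - 4λ + 13.
λ = 2 ± 3i: positive real part.

unstable spiral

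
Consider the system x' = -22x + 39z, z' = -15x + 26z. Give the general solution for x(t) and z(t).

Coefficient matrix A = [[-22, 39], [-15, 26]].
Characteristic polynomial det(A - λI) = λ^2 - 4λ + 13 = 0.
Eigenvalues λ = 2 ± 3i (complex conjugate pair).
For λ=2+3i: an eigenvector is (-2,-1) - i(3,2) = (-2 - 3i, -1 - 2i).
A real fundamental pair from Re and Im of e^((2+3i)t)v: X_1 = e^(2t)(cos(3t)·(-2,-1) + sin(3t)·(3,2)), X_2 = e^(2t)(sin(3t)·(-2,-1) - cos(3t)·(3,2)).
General solution: C_1X_1 + C_2X_2.

x(t) = 3C_1e^(2t)sin(3t) - 2C_1e^(2t)cos(3t) - 2C_2e^(2t)sin(3t) - 3C_2e^(2t)cos(3t), z(t) = 2C_1e^(2t)sin(3t) - C_1e^(2t)cos(3t) - C_2e^(2t)sin(3t) - 2C_2e^(2t)cos(3t)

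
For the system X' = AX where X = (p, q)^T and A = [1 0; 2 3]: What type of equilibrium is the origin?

A = [[1,0],[2,3]]; det(A-λI) = λ^2 - 4λ + 3.
λ = 1, 3: both positive.

unstable node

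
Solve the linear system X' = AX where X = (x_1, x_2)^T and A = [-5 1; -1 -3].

Coefficient matrix A = [[-5, 1], [-1, -3]].
Characteristic polynomial det(A - λI) = λ^2 + 8λ + 16 = 0.
Single eigenvalue λ = -4 with algebraic multiplicity 2.
Eigenvector v = (1,1); generalized eigenvector w with (A-λI)w=v is (-3,-2).
General solution: e^(-4t)[c_1·v + c_2·(t·v + w)].

x_1(t) = c_1e^(-4t) + c_2te^(-4t) - 3c_2e^(-4t), x_2(t) = c_1e^(-4t) + c_2te^(-4t) - 2c_2e^(-4t)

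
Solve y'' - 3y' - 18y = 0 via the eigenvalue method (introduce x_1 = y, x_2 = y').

y(t) = C_1e^(6t) + C_2e^(-3t)

Let x_1 = y, x_2 = y'. Then x_1' = x_2 and x_2' = 18x_1 + 3x_2.
A = [[0,1],[18,3]]; det(A-λI) = λ^2 - 3λ - 18.
Eigenvalues λ = 6, -3 with eigenvectors (1,6), (1,-3).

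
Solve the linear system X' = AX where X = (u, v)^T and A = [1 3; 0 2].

u(t) = 3c_1e^(2t) - c_2e^(t), v(t) = c_1e^(2t)

Coefficient matrix A = [[1, 3], [0, 2]].
Characteristic polynomial det(A - λI) = λ^2 - 3λ + 2 = 0.
Eigenvalues λ = 2, 1.
For λ=2: (A-λI) row 1 is [-1, 3], so an eigenvector is (3, 1).
For λ=1: (A-λI) row 1 is [0, 3], so an eigenvector is (-1, 0).
General solution: c_1e^(2t)(3,1) + c_2e^(t)(-1,0).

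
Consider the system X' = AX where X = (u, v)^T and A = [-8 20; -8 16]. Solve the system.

u(t) = 2c_1e^(4t)sin(4t) + c_1e^(4t)cos(4t) + c_2e^(4t)sin(4t) - 2c_2e^(4t)cos(4t), v(t) = c_1e^(4t)sin(4t) + c_1e^(4t)cos(4t) + c_2e^(4t)sin(4t) - c_2e^(4t)cos(4t)

Coefficient matrix A = [[-8, 20], [-8, 16]].
Characteristic polynomial det(A - λI) = λ^2 - 8λ + 32 = 0.
Eigenvalues λ = 4 ± 4i (complex conjugate pair).
For λ=4+4i: an eigenvector is (1,1) - i(2,1) = (1 - 2i, 1 - i).
A real fundamental pair from Re and Im of e^((4+4i)t)v: X_1 = e^(4t)(cos(4t)·(1,1) + sin(4t)·(2,1)), X_2 = e^(4t)(sin(4t)·(1,1) - cos(4t)·(2,1)).
General solution: c_1X_1 + c_2X_2.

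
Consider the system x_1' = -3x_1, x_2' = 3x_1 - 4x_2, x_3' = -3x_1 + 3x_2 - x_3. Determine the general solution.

x_1(t) = C_1e^(-3t), x_2(t) = 3C_1e^(-3t) + C_2e^(-4t), x_3(t) = -3C_1e^(-3t) - C_2e^(-4t) + C_3e^(-t)

Coefficient matrix A = [[-3, 0, 0], [3, -4, 0], [-3, 3, -1]].
det(A - λI) = 0 gives eigenvalues λ = -3, -4, -1.
For λ=-3: eigenvector (1,3,-3).
For λ=-4: eigenvector (0,1,-1).
For λ=-1: eigenvector (0,0,1).
General solution: C_1e^(-3t)(1,3,-3) + C_2e^(-4t)(0,1,-1) + C_3e^(-t)(0,0,1).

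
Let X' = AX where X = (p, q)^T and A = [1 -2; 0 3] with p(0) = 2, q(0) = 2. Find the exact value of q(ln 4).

128

A = [[1,-2],[0,3]]; eigenvalues λ = 1, 3.
Eigenvectors: (-1,0) for λ=1, (1,-1) for λ=3.
From the initial condition, c_1 = -4, c_2 = -2.
q(ln 4) = (-4)(4^1)(0) + (-2)(4^3)(-1) = 128.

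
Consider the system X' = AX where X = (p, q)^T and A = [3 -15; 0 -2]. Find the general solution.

Coefficient matrix A = [[3, -15], [0, -2]].
Characteristic polynomial det(A - λI) = λ^2 - λ - 6 = 0.
Eigenvalues λ = -2, 3.
For λ=-2: (A-λI) row 1 is [5, -15], so an eigenvector is (-3, -1).
For λ=3: (A-λI) row 1 is [0, -15], so an eigenvector is (1, 0).
General solution: C_1e^(-2t)(-3,-1) + C_2e^(3t)(1,0).

p(t) = -3C_1e^(-2t) + C_2e^(3t), q(t) = -C_1e^(-2t)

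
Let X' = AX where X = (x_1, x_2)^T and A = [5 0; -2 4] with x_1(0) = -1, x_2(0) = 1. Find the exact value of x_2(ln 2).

48

A = [[5,0],[-2,4]]; eigenvalues λ = 5, 4.
Eigenvectors: (-1,2) for λ=5, (0,1) for λ=4.
From the initial condition, c_1 = 1, c_2 = -1.
x_2(ln 2) = (1)(2^5)(2) + (-1)(2^4)(1) = 48.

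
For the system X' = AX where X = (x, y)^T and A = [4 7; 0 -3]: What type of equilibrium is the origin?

A = [[4,7],[0,-3]]; det(A-λI) = λ^2 - λ - 12.
λ = -3, 4: opposite signs.

saddle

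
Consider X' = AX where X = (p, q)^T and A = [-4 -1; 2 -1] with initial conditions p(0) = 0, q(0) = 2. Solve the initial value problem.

Coefficient matrix A = [[-4, -1], [2, -1]].
Characteristic polynomial det(A - λI) = λ^2 + 5λ + 6 = 0.
Eigenvalues λ = -3, -2.
For λ=-3: (A-λI) row 1 is [-1, -1], so an eigenvector is (-1, 1).
For λ=-2: (A-λI) row 1 is [-2, -1], so an eigenvector is (1, -2).
General solution: C_1e^(-3t)(-1,1) + C_2e^(-2t)(1,-2).
Applying p(0)=0, q(0)=2 gives C_1=-2, C_2=-2.

p(t) = -2e^(-2t) + 2e^(-3t), q(t) = 4e^(-2t) - 2e^(-3t)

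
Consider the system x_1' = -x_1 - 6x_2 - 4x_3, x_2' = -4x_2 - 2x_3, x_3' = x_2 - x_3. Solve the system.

x_1(t) = c_1e^(-t) + 2c_2e^(-2t) + 4c_3e^(-3t), x_2(t) = c_2e^(-2t) + 2c_3e^(-3t), x_3(t) = -c_2e^(-2t) - c_3e^(-3t)

Coefficient matrix A = [[-1, -6, -4], [0, -4, -2], [0, 1, -1]].
det(A - λI) = 0 gives eigenvalues λ = -1, -2, -3.
For λ=-1: eigenvector (1,0,0).
For λ=-2: eigenvector (2,1,-1).
For λ=-3: eigenvector (4,2,-1).
General solution: c_1e^(-t)(1,0,0) + c_2e^(-2t)(2,1,-1) + c_3e^(-3t)(4,2,-1).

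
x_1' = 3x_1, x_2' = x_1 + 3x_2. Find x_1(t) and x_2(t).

Coefficient matrix A = [[3, 0], [1, 3]].
Characteristic polynomial det(A - λI) = λ^2 - 6λ + 9 = 0.
Single eigenvalue λ = 3 with algebraic multiplicity 2.
Eigenvector v = (0,1); generalized eigenvector w with (A-λI)w=v is (1,-3).
General solution: e^(3t)[c_1·v + c_2·(t·v + w)].

x_1(t) = c_2e^(3t), x_2(t) = c_1e^(3t) + c_2te^(3t) - 3c_2e^(3t)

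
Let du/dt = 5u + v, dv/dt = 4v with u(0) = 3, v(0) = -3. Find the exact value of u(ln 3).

A = [[5,1],[0,4]]; eigenvalues λ = 4, 5.
Eigenvectors: (1,-1) for λ=4, (-1,0) for λ=5.
From the initial condition, c_1 = 3, c_2 = 0.
u(ln 3) = (3)(3^4)(1) + (0)(3^5)(-1) = 243.

243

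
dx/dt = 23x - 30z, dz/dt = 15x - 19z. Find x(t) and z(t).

Coefficient matrix A = [[23, -30], [15, -19]].
Characteristic polynomial det(A - λI) = λ^2 - 4λ + 13 = 0.
Eigenvalues λ = 2 ± 3i (complex conjugate pair).
For λ=2+3i: an eigenvector is (-1,-1) - i(3,2) = (-1 - 3i, -1 - 2i).
A real fundamental pair from Re and Im of e^((2+3i)t)v: X_1 = e^(2t)(cos(3t)·(-1,-1) + sin(3t)·(3,2)), X_2 = e^(2t)(sin(3t)·(-1,-1) - cos(3t)·(3,2)).
General solution: c_1X_1 + c_2X_2.

x(t) = 3c_1e^(2t)sin(3t) - c_1e^(2t)cos(3t) - c_2e^(2t)sin(3t) - 3c_2e^(2t)cos(3t), z(t) = 2c_1e^(2t)sin(3t) - c_1e^(2t)cos(3t) - c_2e^(2t)sin(3t) - 2c_2e^(2t)cos(3t)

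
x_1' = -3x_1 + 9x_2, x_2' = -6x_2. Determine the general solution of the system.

x_1(t) = -C_1e^(-3t) + 3C_2e^(-6t), x_2(t) = -C_2e^(-6t)

Coefficient matrix A = [[-3, 9], [0, -6]].
Characteristic polynomial det(A - λI) = λ^2 + 9λ + 18 = 0.
Eigenvalues λ = -3, -6.
For λ=-3: (A-λI) row 1 is [0, 9], so an eigenvector is (-1, 0).
For λ=-6: (A-λI) row 1 is [3, 9], so an eigenvector is (3, -1).
General solution: C_1e^(-3t)(-1,0) + C_2e^(-6t)(3,-1).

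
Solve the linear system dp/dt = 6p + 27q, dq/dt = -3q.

Coefficient matrix A = [[6, 27], [0, -3]].
Characteristic polynomial det(A - λI) = λ^2 - 3λ - 18 = 0.
Eigenvalues λ = 6, -3.
For λ=6: (A-λI) row 1 is [0, 27], so an eigenvector is (1, 0).
For λ=-3: (A-λI) row 1 is [9, 27], so an eigenvector is (-3, 1).
General solution: c_1e^(6t)(1,0) + c_2e^(-3t)(-3,1).

p(t) = c_1e^(6t) - 3c_2e^(-3t), q(t) = c_2e^(-3t)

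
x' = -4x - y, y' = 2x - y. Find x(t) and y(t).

x(t) = C_1e^(-3t) - C_2e^(-2t), y(t) = -C_1e^(-3t) + 2C_2e^(-2t)

Coefficient matrix A = [[-4, -1], [2, -1]].
Characteristic polynomial det(A - λI) = λ^2 + 5λ + 6 = 0.
Eigenvalues λ = -3, -2.
For λ=-3: (A-λI) row 1 is [-1, -1], so an eigenvector is (1, -1).
For λ=-2: (A-λI) row 1 is [-2, -1], so an eigenvector is (-1, 2).
General solution: C_1e^(-3t)(1,-1) + C_2e^(-2t)(-1,2).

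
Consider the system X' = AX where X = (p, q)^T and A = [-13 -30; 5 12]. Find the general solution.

Coefficient matrix A = [[-13, -30], [5, 12]].
Characteristic polynomial det(A - λI) = λ^2 + λ - 6 = 0.
Eigenvalues λ = -3, 2.
For λ=-3: (A-λI) row 1 is [-10, -30], so an eigenvector is (3, -1).
For λ=2: (A-λI) row 1 is [-15, -30], so an eigenvector is (-2, 1).
General solution: c_1e^(-3t)(3,-1) + c_2e^(2t)(-2,1).

p(t) = 3c_1e^(-3t) - 2c_2e^(2t), q(t) = -c_1e^(-3t) + c_2e^(2t)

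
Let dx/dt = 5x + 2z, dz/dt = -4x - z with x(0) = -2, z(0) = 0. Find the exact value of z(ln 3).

A = [[5,2],[-4,-1]]; eigenvalues λ = 1, 3.
Eigenvectors: (-1,2) for λ=1, (-1,1) for λ=3.
From the initial condition, c_1 = -2, c_2 = 4.
z(ln 3) = (-2)(3^1)(2) + (4)(3^3)(1) = 96.

96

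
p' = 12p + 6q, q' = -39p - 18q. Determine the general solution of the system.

Coefficient matrix A = [[12, 6], [-39, -18]].
Characteristic polynomial det(A - λI) = λ^2 + 6λ + 18 = 0.
Eigenvalues λ = -3 ± 3i (complex conjugate pair).
For λ=-3+3i: an eigenvector is (1,-2) - i(1,-3) = (1 - i, -2 + 3i).
A real fundamental pair from Re and Im of e^((-3+3i)t)v: X_1 = e^(-3t)(cos(3t)·(1,-2) + sin(3t)·(1,-3)), X_2 = e^(-3t)(sin(3t)·(1,-2) - cos(3t)·(1,-3)).
General solution: C_1X_1 + C_2X_2.

p(t) = C_1e^(-3t)sin(3t) + C_1e^(-3t)cos(3t) + C_2e^(-3t)sin(3t) - C_2e^(-3t)cos(3t), q(t) = -3C_1e^(-3t)sin(3t) - 2C_1e^(-3t)cos(3t) - 2C_2e^(-3t)sin(3t) + 3C_2e^(-3t)cos(3t)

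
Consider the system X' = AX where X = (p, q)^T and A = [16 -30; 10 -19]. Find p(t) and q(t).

Coefficient matrix A = [[16, -30], [10, -19]].
Characteristic polynomial det(A - λI) = λ^2 + 3λ - 4 = 0.
Eigenvalues λ = 1, -4.
For λ=1: (A-λI) row 1 is [15, -30], so an eigenvector is (-2, -1).
For λ=-4: (A-λI) row 1 is [20, -30], so an eigenvector is (-3, -2).
General solution: c_1e^(t)(-2,-1) + c_2e^(-4t)(-3,-2).

p(t) = -2c_1e^(t) - 3c_2e^(-4t), q(t) = -c_1e^(t) - 2c_2e^(-4t)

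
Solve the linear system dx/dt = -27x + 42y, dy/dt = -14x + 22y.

x(t) = -3C_1e^(t) - 2C_2e^(-6t), y(t) = -2C_1e^(t) - C_2e^(-6t)

Coefficient matrix A = [[-27, 42], [-14, 22]].
Characteristic polynomial det(A - λI) = λ^2 + 5λ - 6 = 0.
Eigenvalues λ = 1, -6.
For λ=1: (A-λI) row 1 is [-28, 42], so an eigenvector is (-3, -2).
For λ=-6: (A-λI) row 1 is [-21, 42], so an eigenvector is (-2, -1).
General solution: C_1e^(t)(-3,-2) + C_2e^(-6t)(-2,-1).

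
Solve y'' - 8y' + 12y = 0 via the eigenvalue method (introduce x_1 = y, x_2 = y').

Let x_1 = y, x_2 = y'. Then x_1' = x_2 and x_2' = -12x_1 + 8x_2.
A = [[0,1],[-12,8]]; det(A-λI) = λ^2 - 8λ + 12.
Eigenvalues λ = 2, 6 with eigenvectors (1,2), (1,6).

y(t) = K_1e^(2t) + K_2e^(6t)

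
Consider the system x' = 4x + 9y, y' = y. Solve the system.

Coefficient matrix A = [[4, 9], [0, 1]].
Characteristic polynomial det(A - λI) = λ^2 - 5λ + 4 = 0.
Eigenvalues λ = 4, 1.
For λ=4: (A-λI) row 1 is [0, 9], so an eigenvector is (-1, 0).
For λ=1: (A-λI) row 1 is [3, 9], so an eigenvector is (-3, 1).
General solution: C_1e^(4t)(-1,0) + C_2e^(t)(-3,1).

x(t) = -C_1e^(4t) - 3C_2e^(t), y(t) = C_2e^(t)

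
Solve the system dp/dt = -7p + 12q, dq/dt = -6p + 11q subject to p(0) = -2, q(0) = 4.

p(t) = 10e^(5t) - 12e^(-t), q(t) = 10e^(5t) - 6e^(-t)

Coefficient matrix A = [[-7, 12], [-6, 11]].
Characteristic polynomial det(A - λI) = λ^2 - 4λ - 5 = 0.
Eigenvalues λ = -1, 5.
For λ=-1: (A-λI) row 1 is [-6, 12], so an eigenvector is (2, 1).
For λ=5: (A-λI) row 1 is [-12, 12], so an eigenvector is (1, 1).
General solution: C_1e^(-t)(2,1) + C_2e^(5t)(1,1).
Applying p(0)=-2, q(0)=4 gives C_1=-6, C_2=10.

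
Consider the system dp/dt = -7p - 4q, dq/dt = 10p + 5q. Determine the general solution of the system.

p(t) = -c_1e^(-t)sin(2t) - c_1e^(-t)cos(2t) - c_2e^(-t)sin(2t) + c_2e^(-t)cos(2t), q(t) = c_1e^(-t)sin(2t) + 2c_1e^(-t)cos(2t) + 2c_2e^(-t)sin(2t) - c_2e^(-t)cos(2t)

Coefficient matrix A = [[-7, -4], [10, 5]].
Characteristic polynomial det(A - λI) = λ^2 + 2λ + 5 = 0.
Eigenvalues λ = -1 ± 2i (complex conjugate pair).
For λ=-1+2i: an eigenvector is (-1,2) - i(-1,1) = (-1 + i, 2 - i).
A real fundamental pair from Re and Im of e^((-1+2i)t)v: X_1 = e^(-t)(cos(2t)·(-1,2) + sin(2t)·(-1,1)), X_2 = e^(-t)(sin(2t)·(-1,2) - cos(2t)·(-1,1)).
General solution: c_1X_1 + c_2X_2.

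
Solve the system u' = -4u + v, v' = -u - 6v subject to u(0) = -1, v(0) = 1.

Coefficient matrix A = [[-4, 1], [-1, -6]].
Characteristic polynomial det(A - λI) = λ^2 + 10λ + 25 = 0.
Single eigenvalue λ = -5 with algebraic multiplicity 2.
Eigenvector v = (-1,1); generalized eigenvector w with (A-λI)w=v is (-1,0).
General solution: e^(-5t)[C_1·v + C_2·(t·v + w)].
Applying u(0)=-1, v(0)=1 gives C_1=1, C_2=0.

u(t) = -e^(-5t), v(t) = e^(-5t)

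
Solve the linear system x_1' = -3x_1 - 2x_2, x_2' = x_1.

x_1(t) = -2C_1e^(-2t) - C_2e^(-t), x_2(t) = C_1e^(-2t) + C_2e^(-t)

Coefficient matrix A = [[-3, -2], [1, 0]].
Characteristic polynomial det(A - λI) = λ^2 + 3λ + 2 = 0.
Eigenvalues λ = -2, -1.
For λ=-2: (A-λI) row 1 is [-1, -2], so an eigenvector is (-2, 1).
For λ=-1: (A-λI) row 1 is [-2, -2], so an eigenvector is (-1, 1).
General solution: C_1e^(-2t)(-2,1) + C_2e^(-t)(-1,1).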